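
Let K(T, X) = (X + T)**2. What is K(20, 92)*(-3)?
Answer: -37632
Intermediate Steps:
K(T, X) = (T + X)**2
K(20, 92)*(-3) = (20 + 92)**2*(-3) = 112**2*(-3) = 12544*(-3) = -37632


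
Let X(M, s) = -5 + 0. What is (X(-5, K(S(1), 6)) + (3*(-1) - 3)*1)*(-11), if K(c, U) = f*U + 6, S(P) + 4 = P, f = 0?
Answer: 121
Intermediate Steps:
S(P) = -4 + P
K(c, U) = 6 (K(c, U) = 0*U + 6 = 0 + 6 = 6)
X(M, s) = -5
(X(-5, K(S(1), 6)) + (3*(-1) - 3)*1)*(-11) = (-5 + (3*(-1) - 3)*1)*(-11) = (-5 + (-3 - 3)*1)*(-11) = (-5 - 6*1)*(-11) = (-5 - 6)*(-11) = -11*(-11) = 121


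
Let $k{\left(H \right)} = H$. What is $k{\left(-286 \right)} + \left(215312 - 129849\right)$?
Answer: $85177$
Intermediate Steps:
$k{\left(-286 \right)} + \left(215312 - 129849\right) = -286 + \left(215312 - 129849\right) = -286 + 85463 = 85177$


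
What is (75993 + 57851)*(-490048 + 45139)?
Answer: -59548400196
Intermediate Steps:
(75993 + 57851)*(-490048 + 45139) = 133844*(-444909) = -59548400196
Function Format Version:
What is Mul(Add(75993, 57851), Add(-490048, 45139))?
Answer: -59548400196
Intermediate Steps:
Mul(Add(75993, 57851), Add(-490048, 45139)) = Mul(133844, -444909) = -59548400196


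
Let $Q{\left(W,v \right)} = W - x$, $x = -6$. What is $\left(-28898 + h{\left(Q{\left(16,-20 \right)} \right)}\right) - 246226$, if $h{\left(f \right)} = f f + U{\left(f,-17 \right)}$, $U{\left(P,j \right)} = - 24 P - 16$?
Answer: $-275184$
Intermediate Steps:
$U{\left(P,j \right)} = -16 - 24 P$
$Q{\left(W,v \right)} = 6 + W$ ($Q{\left(W,v \right)} = W - -6 = W + 6 = 6 + W$)
$h{\left(f \right)} = -16 + f^{2} - 24 f$ ($h{\left(f \right)} = f f - \left(16 + 24 f\right) = f^{2} - \left(16 + 24 f\right) = -16 + f^{2} - 24 f$)
$\left(-28898 + h{\left(Q{\left(16,-20 \right)} \right)}\right) - 246226 = \left(-28898 - \left(16 - \left(6 + 16\right)^{2} + 24 \left(6 + 16\right)\right)\right) - 246226 = \left(-28898 - \left(544 - 484\right)\right) - 246226 = \left(-28898 - 60\right) - 246226 = -28958 - 246226 = -275184$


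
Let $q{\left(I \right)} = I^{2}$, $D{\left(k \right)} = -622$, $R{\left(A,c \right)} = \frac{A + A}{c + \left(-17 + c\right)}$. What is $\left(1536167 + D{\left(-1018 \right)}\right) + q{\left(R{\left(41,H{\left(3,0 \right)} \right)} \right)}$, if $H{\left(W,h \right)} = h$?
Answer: $\frac{443779229}{289} \approx 1.5356 \cdot 10^{6}$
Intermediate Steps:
$R{\left(A,c \right)} = \frac{2 A}{-17 + 2 c}$
$\left(1536167 + D{\left(-1018 \right)}\right) + q{\left(R{\left(41,H{\left(3,0 \right)} \right)} \right)} = \left(1536167 - 622\right) + \left(2 \cdot 41 \frac{1}{-17 + 2 \cdot 0}\right)^{2} = 1535545 + \left(2 \cdot 41 \frac{1}{-17 + 0}\right)^{2} = 1535545 + \left(2 \cdot 41 \frac{1}{-17}\right)^{2} = 1535545 + \left(2 \cdot 41 \left(- \frac{1}{17}\right)\right)^{2} = 1535545 + \left(- \frac{82}{17}\right)^{2} = 1535545 + \frac{6724}{289} = \frac{443779229}{289}$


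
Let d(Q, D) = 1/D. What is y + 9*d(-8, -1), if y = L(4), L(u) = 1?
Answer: -8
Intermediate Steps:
y = 1
y + 9*d(-8, -1) = 1 + 9/(-1) = 1 + 9*(-1) = 1 - 9 = -8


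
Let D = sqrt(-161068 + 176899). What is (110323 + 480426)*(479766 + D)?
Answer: 283421284734 + 1772247*sqrt(1759) ≈ 2.8350e+11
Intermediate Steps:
D = 3*sqrt(1759) (D = sqrt(15831) = 3*sqrt(1759) ≈ 125.82)
(110323 + 480426)*(479766 + D) = (110323 + 480426)*(479766 + 3*sqrt(1759)) = 590749*(479766 + 3*sqrt(1759)) = 283421284734 + 1772247*sqrt(1759)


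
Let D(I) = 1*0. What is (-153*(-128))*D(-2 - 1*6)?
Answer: 0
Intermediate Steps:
D(I) = 0
(-153*(-128))*D(-2 - 1*6) = -153*(-128)*0 = 19584*0 = 0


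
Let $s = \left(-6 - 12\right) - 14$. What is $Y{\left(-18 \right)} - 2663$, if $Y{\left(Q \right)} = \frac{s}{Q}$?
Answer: $- \frac{23951}{9} \approx -2661.2$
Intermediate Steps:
$s = -32$ ($s = -18 - 14 = -32$)
$Y{\left(Q \right)} = - \frac{32}{Q}$
$Y{\left(-18 \right)} - 2663 = - \frac{32}{-18} - 2663 = \left(-32\right) \left(- \frac{1}{18}\right) - 2663 = \frac{16}{9} - 2663 = - \frac{23951}{9}$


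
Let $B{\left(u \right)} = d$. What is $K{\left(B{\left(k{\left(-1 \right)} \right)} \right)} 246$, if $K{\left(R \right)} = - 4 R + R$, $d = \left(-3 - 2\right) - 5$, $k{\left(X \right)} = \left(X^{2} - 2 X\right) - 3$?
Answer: $7380$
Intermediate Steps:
$k{\left(X \right)} = -3 + X^{2} - 2 X$
$d = -10$ ($d = -5 - 5 = -10$)
$B{\left(u \right)} = -10$
$K{\left(R \right)} = - 3 R$
$K{\left(B{\left(k{\left(-1 \right)} \right)} \right)} 246 = \left(-3\right) \left(-10\right) 246 = 30 \cdot 246 = 7380$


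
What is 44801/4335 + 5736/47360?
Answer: 53666023/5132640 ≈ 10.456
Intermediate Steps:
44801/4335 + 5736/47360 = 44801*(1/4335) + 5736*(1/47360) = 44801/4335 + 717/5920 = 53666023/5132640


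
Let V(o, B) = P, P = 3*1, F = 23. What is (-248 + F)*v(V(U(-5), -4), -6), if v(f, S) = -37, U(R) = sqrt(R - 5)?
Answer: 8325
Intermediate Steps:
U(R) = sqrt(-5 + R)
P = 3
V(o, B) = 3
(-248 + F)*v(V(U(-5), -4), -6) = (-248 + 23)*(-37) = -225*(-37) = 8325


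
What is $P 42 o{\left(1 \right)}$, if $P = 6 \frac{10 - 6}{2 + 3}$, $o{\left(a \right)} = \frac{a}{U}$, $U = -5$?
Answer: $- \frac{1008}{25} \approx -40.32$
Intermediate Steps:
$o{\left(a \right)} = - \frac{a}{5}$ ($o{\left(a \right)} = \frac{a}{-5} = a \left(- \frac{1}{5}\right) = - \frac{a}{5}$)
$P = \frac{24}{5}$ ($P = 6 \cdot \frac{4}{5} = \frac{24}{5} \approx 4.8$)
$P 42 o{\left(1 \right)} = \frac{24}{5} \cdot 42 \left(\left(- \frac{1}{5}\right) 1\right) = \frac{1008}{5} \left(- \frac{1}{5}\right) = - \frac{1008}{25}$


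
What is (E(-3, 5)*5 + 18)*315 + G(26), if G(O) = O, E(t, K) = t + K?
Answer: 8846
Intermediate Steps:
E(t, K) = K + t
(E(-3, 5)*5 + 18)*315 + G(26) = ((5 - 3)*5 + 18)*315 + 26 = (2*5 + 18)*315 + 26 = (10 + 18)*315 + 26 = 28*315 + 26 = 8820 + 26 = 8846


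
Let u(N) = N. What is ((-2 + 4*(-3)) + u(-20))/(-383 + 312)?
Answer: 34/71 ≈ 0.47887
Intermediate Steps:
((-2 + 4*(-3)) + u(-20))/(-383 + 312) = ((-2 + 4*(-3)) - 20)/(-383 + 312) = ((-2 - 12) - 20)/(-71) = (-14 - 20)*(-1/71) = -34*(-1/71) = 34/71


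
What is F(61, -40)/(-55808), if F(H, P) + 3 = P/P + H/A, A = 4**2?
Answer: -29/892928 ≈ -3.2477e-5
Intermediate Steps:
A = 16
F(H, P) = -2 + H/16 (F(H, P) = -3 + (P/P + H/16) = -3 + (1 + H*(1/16)) = -3 + (1 + H/16) = -2 + H/16)
F(61, -40)/(-55808) = (-2 + (1/16)*61)/(-55808) = (-2 + 61/16)*(-1/55808) = (29/16)*(-1/55808) = -29/892928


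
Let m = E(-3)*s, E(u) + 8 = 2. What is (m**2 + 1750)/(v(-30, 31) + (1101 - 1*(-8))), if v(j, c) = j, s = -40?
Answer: 59350/1079 ≈ 55.005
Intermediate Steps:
E(u) = -6 (E(u) = -8 + 2 = -6)
m = 240 (m = -6*(-40) = 240)
(m**2 + 1750)/(v(-30, 31) + (1101 - 1*(-8))) = (240**2 + 1750)/(-30 + (1101 - 1*(-8))) = (57600 + 1750)/(-30 + (1101 + 8)) = 59350/(-30 + 1109) = 59350/1079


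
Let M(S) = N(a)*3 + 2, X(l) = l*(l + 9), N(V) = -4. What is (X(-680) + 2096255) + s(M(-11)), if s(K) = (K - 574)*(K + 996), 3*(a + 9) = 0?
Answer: 1976711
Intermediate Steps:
a = -9 (a = -9 + (⅓)*0 = -9 + 0 = -9)
X(l) = l*(9 + l)
M(S) = -10 (M(S) = -4*3 + 2 = -12 + 2 = -10)
s(K) = (-574 + K)*(996 + K)
(X(-680) + 2096255) + s(M(-11)) = (-680*(9 - 680) + 2096255) + (-571704 + (-10)² + 422*(-10)) = (-680*(-671) + 2096255) + (-571704 + 100 - 4220) = (456280 + 2096255) - 575824 = 2552535 - 575824 = 1976711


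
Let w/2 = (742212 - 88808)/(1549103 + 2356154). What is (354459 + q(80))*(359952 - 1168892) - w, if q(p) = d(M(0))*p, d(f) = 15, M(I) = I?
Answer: -1123568961298012028/3905257 ≈ -2.8771e+11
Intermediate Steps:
q(p) = 15*p
w = 1306808/3905257 (w = 2*((742212 - 88808)/(1549103 + 2356154)) = 2*(653404/3905257) = 1306808/3905257 ≈ 0.33463)
(354459 + q(80))*(359952 - 1168892) - w = (354459 + 15*80)*(359952 - 1168892) - 1*1306808/3905257 = (354459 + 1200)*(-808940) - 1306808/3905257 = 355659*(-808940) - 1306808/3905257 = -287706791460 - 1306808/3905257 = -1123568961298012028/3905257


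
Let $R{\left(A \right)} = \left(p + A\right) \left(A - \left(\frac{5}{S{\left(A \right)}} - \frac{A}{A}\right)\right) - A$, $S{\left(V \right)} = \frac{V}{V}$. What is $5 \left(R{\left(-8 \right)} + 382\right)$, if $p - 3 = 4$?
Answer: $2010$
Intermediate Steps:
$S{\left(V \right)} = 1$
$p = 7$ ($p = 3 + 4 = 7$)
$R{\left(A \right)} = - A + \left(-4 + A\right) \left(7 + A\right)$ ($R{\left(A \right)} = \left(7 + A\right) \left(A + \left(- \frac{5}{1} + \frac{A}{A}\right)\right) - A = \left(7 + A\right) \left(A + \left(\left(-5\right) 1 + 1\right)\right) - A = \left(7 + A\right) \left(A + \left(-5 + 1\right)\right) - A = \left(7 + A\right) \left(A - 4\right) - A = \left(7 + A\right) \left(-4 + A\right) - A = \left(-4 + A\right) \left(7 + A\right) - A = - A + \left(-4 + A\right) \left(7 + A\right)$)
$5 \left(R{\left(-8 \right)} + 382\right) = 5 \left(\left(-28 + \left(-8\right)^{2} + 2 \left(-8\right)\right) + 382\right) = 5 \left(\left(-28 + 64 - 16\right) + 382\right) = 5 \left(20 + 382\right) = 5 \cdot 402 = 2010$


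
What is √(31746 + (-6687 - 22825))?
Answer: √2234 ≈ 47.265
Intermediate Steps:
√(31746 + (-6687 - 22825)) = √(31746 - 29512) = √2234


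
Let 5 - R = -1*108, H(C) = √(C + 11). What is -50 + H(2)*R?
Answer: -50 + 113*√13 ≈ 357.43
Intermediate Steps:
H(C) = √(11 + C)
R = 113 (R = 5 - (-1)*108 = 5 - 1*(-108) = 5 + 108 = 113)
-50 + H(2)*R = -50 + √(11 + 2)*113 = -50 + √13*113 = -50 + 113*√13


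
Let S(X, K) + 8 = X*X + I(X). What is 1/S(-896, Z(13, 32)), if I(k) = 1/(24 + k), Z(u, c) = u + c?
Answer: 872/700048575 ≈ 1.2456e-6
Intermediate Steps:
Z(u, c) = c + u
S(X, K) = -8 + X² + 1/(24 + X) (S(X, K) = -8 + (X*X + 1/(24 + X)) = -8 + (X² + 1/(24 + X)) = -8 + X² + 1/(24 + X))
1/S(-896, Z(13, 32)) = 1/((1 + (-8 + (-896)²)*(24 - 896))/(24 - 896)) = 1/((1 + (-8 + 802816)*(-872))/(-872)) = 1/(-(1 + 802808*(-872))/872) = 1/(-(1 - 700048576)/872) = 1/(-1/872*(-700048575)) = 1/(700048575/872) = 872/700048575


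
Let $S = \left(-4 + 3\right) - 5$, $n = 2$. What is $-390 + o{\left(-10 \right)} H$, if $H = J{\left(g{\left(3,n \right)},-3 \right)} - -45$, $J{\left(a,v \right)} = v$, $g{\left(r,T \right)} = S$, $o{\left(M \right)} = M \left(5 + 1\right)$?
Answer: $-2910$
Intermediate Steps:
$o{\left(M \right)} = 6 M$ ($o{\left(M \right)} = M 6 = 6 M$)
$S = -6$ ($S = -1 - 5 = -6$)
$g{\left(r,T \right)} = -6$
$H = 42$ ($H = -3 - -45 = -3 + 45 = 42$)
$-390 + o{\left(-10 \right)} H = -390 + 6 \left(-10\right) 42 = -390 - 2520 = -2910$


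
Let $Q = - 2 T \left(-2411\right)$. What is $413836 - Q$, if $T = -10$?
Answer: $462056$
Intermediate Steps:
$Q = -48220$ ($Q = \left(-2\right) \left(-10\right) \left(-2411\right) = 20 \left(-2411\right) = -48220$)
$413836 - Q = 413836 - -48220 = 413836 + 48220 = 462056$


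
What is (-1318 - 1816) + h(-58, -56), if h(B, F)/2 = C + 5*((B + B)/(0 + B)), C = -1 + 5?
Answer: -3106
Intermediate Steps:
C = 4
h(B, F) = 28 (h(B, F) = 2*(4 + 5*((B + B)/(0 + B))) = 2*(4 + 5*((2*B)/B)) = 2*(4 + 5*2) = 2*(4 + 10) = 2*14 = 28)
(-1318 - 1816) + h(-58, -56) = (-1318 - 1816) + 28 = -3134 + 28 = -3106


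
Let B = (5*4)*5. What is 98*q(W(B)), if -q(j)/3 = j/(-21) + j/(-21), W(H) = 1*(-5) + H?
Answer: 2660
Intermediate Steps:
B = 100 (B = 20*5 = 100)
W(H) = -5 + H
q(j) = 2*j/7 (q(j) = -3*(j/(-21) + j/(-21)) = -3*(j*(-1/21) + j*(-1/21)) = -3*(-j/21 - j/21) = -(-2)*j/7 = 2*j/7)
98*q(W(B)) = 98*(2*(-5 + 100)/7) = 98*((2/7)*95) = 98*(190/7) = 2660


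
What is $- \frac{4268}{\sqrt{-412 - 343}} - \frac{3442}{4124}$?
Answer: $- \frac{1721}{2062} + \frac{4268 i \sqrt{755}}{755} \approx -0.83463 + 155.33 i$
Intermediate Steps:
$- \frac{4268}{\sqrt{-412 - 343}} - \frac{3442}{4124} = - \frac{4268}{\sqrt{-755}} - \frac{1721}{2062} = - \frac{4268}{i \sqrt{755}} - \frac{1721}{2062} = - 4268 \left(- \frac{i \sqrt{755}}{755}\right) - \frac{1721}{2062} = \frac{4268 i \sqrt{755}}{755} - \frac{1721}{2062} = - \frac{1721}{2062} + \frac{4268 i \sqrt{755}}{755}$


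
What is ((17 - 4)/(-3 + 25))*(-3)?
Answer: -39/22 ≈ -1.7727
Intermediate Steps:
((17 - 4)/(-3 + 25))*(-3) = (13/22)*(-3) = -39/22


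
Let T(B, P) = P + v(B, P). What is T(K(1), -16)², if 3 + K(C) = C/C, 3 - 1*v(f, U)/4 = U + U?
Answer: 15376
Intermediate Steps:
v(f, U) = 12 - 8*U (v(f, U) = 12 - 4*(U + U) = 12 - 8*U)
K(C) = -2 (K(C) = -3 + C/C = -3 + 1 = -2)
T(B, P) = 12 - 7*P (T(B, P) = P + (12 - 8*P) = 12 - 7*P)
T(K(1), -16)² = (12 - 7*(-16))² = (12 + 112)² = 124² = 15376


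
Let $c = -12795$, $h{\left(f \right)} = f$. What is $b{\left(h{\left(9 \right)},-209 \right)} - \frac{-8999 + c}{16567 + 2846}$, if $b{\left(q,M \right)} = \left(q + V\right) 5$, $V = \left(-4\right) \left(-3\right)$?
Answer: $\frac{2060159}{19413} \approx 106.12$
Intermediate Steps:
$V = 12$
$b{\left(q,M \right)} = 60 + 5 q$ ($b{\left(q,M \right)} = \left(q + 12\right) 5 = \left(12 + q\right) 5 = 60 + 5 q$)
$b{\left(h{\left(9 \right)},-209 \right)} - \frac{-8999 + c}{16567 + 2846} = \left(60 + 5 \cdot 9\right) - \frac{-8999 - 12795}{16567 + 2846} = \left(60 + 45\right) - - \frac{21794}{19413} = 105 - \left(-21794\right) \frac{1}{19413} = 105 - - \frac{21794}{19413} = 105 + \frac{21794}{19413} = \frac{2060159}{19413}$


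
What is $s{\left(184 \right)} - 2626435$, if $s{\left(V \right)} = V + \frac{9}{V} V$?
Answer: $-2626242$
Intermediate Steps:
$s{\left(V \right)} = 9 + V$ ($s{\left(V \right)} = V + 9 = 9 + V$)
$s{\left(184 \right)} - 2626435 = \left(9 + 184\right) - 2626435 = 193 - 2626435 = -2626242$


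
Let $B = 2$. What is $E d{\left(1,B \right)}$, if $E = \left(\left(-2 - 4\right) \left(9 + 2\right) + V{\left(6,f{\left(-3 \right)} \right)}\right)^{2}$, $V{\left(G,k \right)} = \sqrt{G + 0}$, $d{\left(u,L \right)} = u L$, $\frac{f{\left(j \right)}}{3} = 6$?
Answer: $8724 - 264 \sqrt{6} \approx 8077.3$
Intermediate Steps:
$f{\left(j \right)} = 18$ ($f{\left(j \right)} = 3 \cdot 6 = 18$)
$d{\left(u,L \right)} = L u$
$V{\left(G,k \right)} = \sqrt{G}$
$E = \left(-66 + \sqrt{6}\right)^{2}$ ($E = \left(\left(-2 - 4\right) \left(9 + 2\right) + \sqrt{6}\right)^{2} = \left(\left(-6\right) 11 + \sqrt{6}\right)^{2} = \left(-66 + \sqrt{6}\right)^{2} \approx 4038.7$)
$E d{\left(1,B \right)} = \left(66 - \sqrt{6}\right)^{2} \cdot 2 \cdot 1 = \left(66 - \sqrt{6}\right)^{2} \cdot 2 = 2 \left(66 - \sqrt{6}\right)^{2}$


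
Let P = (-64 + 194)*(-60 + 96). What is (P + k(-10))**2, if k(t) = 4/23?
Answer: 11587230736/529 ≈ 2.1904e+7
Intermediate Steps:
k(t) = 4/23 (k(t) = 4*(1/23) = 4/23)
P = 4680 (P = 130*36 = 4680)
(P + k(-10))**2 = (4680 + 4/23)**2 = (107644/23)**2 = 11587230736/529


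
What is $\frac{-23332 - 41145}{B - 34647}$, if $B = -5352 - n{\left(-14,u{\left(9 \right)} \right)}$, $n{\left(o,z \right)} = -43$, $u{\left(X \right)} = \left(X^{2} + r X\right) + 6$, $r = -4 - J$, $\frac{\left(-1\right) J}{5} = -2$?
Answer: $\frac{9211}{5708} \approx 1.6137$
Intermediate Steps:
$J = 10$ ($J = \left(-5\right) \left(-2\right) = 10$)
$r = -14$ ($r = -4 - 10 = -14$)
$u{\left(X \right)} = 6 + X^{2} - 14 X$ ($u{\left(X \right)} = \left(X^{2} - 14 X\right) + 6 = 6 + X^{2} - 14 X$)
$B = -5309$ ($B = -5352 - -43 = -5352 + 43 = -5309$)
$\frac{-23332 - 41145}{B - 34647} = \frac{-23332 - 41145}{-5309 - 34647} = - \frac{64477}{-39956} = \left(-64477\right) \left(- \frac{1}{39956}\right) = \frac{9211}{5708}$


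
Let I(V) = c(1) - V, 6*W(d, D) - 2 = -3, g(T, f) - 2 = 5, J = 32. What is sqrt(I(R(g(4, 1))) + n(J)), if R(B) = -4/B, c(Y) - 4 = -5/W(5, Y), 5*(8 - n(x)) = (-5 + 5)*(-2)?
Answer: sqrt(2086)/7 ≈ 6.5247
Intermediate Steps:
g(T, f) = 7 (g(T, f) = 2 + 5 = 7)
W(d, D) = -1/6 (W(d, D) = 1/3 + (1/6)*(-3) = 1/3 - 1/2 = -1/6)
n(x) = 8 (n(x) = 8 - (-5 + 5)*(-2)/5 = 8 - 0*(-2) = 8 - 1/5*0 = 8 + 0 = 8)
c(Y) = 34 (c(Y) = 4 - 5/(-1/6) = 4 - 5*(-6) = 4 + 30 = 34)
I(V) = 34 - V
sqrt(I(R(g(4, 1))) + n(J)) = sqrt((34 - (-4)/7) + 8) = sqrt((34 - 1*(-4/7)) + 8) = sqrt((34 + 4/7) + 8) = sqrt(242/7 + 8) = sqrt(298/7) = sqrt(2086)/7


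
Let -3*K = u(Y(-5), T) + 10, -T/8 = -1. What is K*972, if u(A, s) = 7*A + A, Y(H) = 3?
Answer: -11016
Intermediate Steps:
T = 8 (T = -8*(-1) = 8)
u(A, s) = 8*A
K = -34/3 (K = -(8*3 + 10)/3 = -(24 + 10)/3 = -⅓*34 = -34/3 ≈ -11.333)
K*972 = -34/3*972 = -11016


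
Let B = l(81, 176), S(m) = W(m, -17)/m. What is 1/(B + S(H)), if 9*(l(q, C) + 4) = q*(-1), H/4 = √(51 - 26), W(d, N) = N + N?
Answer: -10/147 ≈ -0.068027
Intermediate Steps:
W(d, N) = 2*N
H = 20 (H = 4*√(51 - 26) = 4*√25 = 4*5 = 20)
S(m) = -34/m (S(m) = (2*(-17))/m = -34/m)
l(q, C) = -4 - q/9 (l(q, C) = -4 + (q*(-1))/9 = -4 + (-q)/9 = -4 - q/9)
B = -13 (B = -4 - ⅑*81 = -4 - 9 = -13)
1/(B + S(H)) = 1/(-13 - 34/20) = 1/(-13 - 34*1/20) = 1/(-13 - 17/10) = 1/(-147/10) = -10/147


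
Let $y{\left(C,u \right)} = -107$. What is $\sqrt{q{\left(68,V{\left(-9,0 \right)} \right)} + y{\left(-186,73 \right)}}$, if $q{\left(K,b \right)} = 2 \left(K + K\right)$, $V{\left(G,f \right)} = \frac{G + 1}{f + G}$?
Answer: $\sqrt{165} \approx 12.845$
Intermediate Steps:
$V{\left(G,f \right)} = \frac{1 + G}{G + f}$
$q{\left(K,b \right)} = 4 K$ ($q{\left(K,b \right)} = 2 \cdot 2 K = 4 K$)
$\sqrt{q{\left(68,V{\left(-9,0 \right)} \right)} + y{\left(-186,73 \right)}} = \sqrt{4 \cdot 68 - 107} = \sqrt{272 - 107} = \sqrt{165}$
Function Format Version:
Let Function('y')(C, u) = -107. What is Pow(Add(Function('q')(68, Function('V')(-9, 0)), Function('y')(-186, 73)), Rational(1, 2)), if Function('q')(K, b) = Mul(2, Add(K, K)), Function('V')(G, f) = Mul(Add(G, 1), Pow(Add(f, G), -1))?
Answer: Pow(165, Rational(1, 2)) ≈ 12.845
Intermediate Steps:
Function('V')(G, f) = Mul(Pow(Add(G, f), -1), Add(1, G)) (Function('V')(G, f) = Mul(Add(1, G), Pow(Add(G, f), -1)) = Mul(Pow(Add(G, f), -1), Add(1, G)))
Function('q')(K, b) = Mul(4, K) (Function('q')(K, b) = Mul(2, Mul(2, K)) = Mul(4, K))
Pow(Add(Function('q')(68, Function('V')(-9, 0)), Function('y')(-186, 73)), Rational(1, 2)) = Pow(Add(Mul(4, 68), -107), Rational(1, 2)) = Pow(Add(272, -107), Rational(1, 2)) = Pow(165, Rational(1, 2))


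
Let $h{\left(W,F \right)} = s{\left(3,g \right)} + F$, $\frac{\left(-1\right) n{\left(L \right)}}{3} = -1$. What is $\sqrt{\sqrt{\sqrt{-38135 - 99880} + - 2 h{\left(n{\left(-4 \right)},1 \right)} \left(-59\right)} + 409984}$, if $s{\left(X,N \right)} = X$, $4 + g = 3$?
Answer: $\sqrt{409984 + \sqrt{472 + 3 i \sqrt{15335}}} \approx 640.32 + 0.006 i$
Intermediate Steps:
$g = -1$ ($g = -4 + 3 = -1$)
$n{\left(L \right)} = 3$ ($n{\left(L \right)} = \left(-3\right) \left(-1\right) = 3$)
$h{\left(W,F \right)} = 3 + F$
$\sqrt{\sqrt{\sqrt{-38135 - 99880} + - 2 h{\left(n{\left(-4 \right)},1 \right)} \left(-59\right)} + 409984} = \sqrt{\sqrt{\sqrt{-38135 - 99880} + - 2 \left(3 + 1\right) \left(-59\right)} + 409984} = \sqrt{\sqrt{\sqrt{-138015} + \left(-2\right) 4 \left(-59\right)} + 409984} = \sqrt{\sqrt{3 i \sqrt{15335} - -472} + 409984} = \sqrt{\sqrt{3 i \sqrt{15335} + 472} + 409984} = \sqrt{\sqrt{472 + 3 i \sqrt{15335}} + 409984} = \sqrt{409984 + \sqrt{472 + 3 i \sqrt{15335}}}$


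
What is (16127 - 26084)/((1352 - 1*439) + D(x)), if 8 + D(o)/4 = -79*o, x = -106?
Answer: -3319/11459 ≈ -0.28964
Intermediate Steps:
D(o) = -32 - 316*o (D(o) = -32 + 4*(-79*o) = -32 - 316*o)
(16127 - 26084)/((1352 - 1*439) + D(x)) = (16127 - 26084)/((1352 - 1*439) + (-32 - 316*(-106))) = -9957/((1352 - 439) + (-32 + 33496)) = -9957/(913 + 33464) = -9957/34377 = -9957*1/34377 = -3319/11459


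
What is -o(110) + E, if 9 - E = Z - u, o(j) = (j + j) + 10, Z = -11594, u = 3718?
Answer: 15091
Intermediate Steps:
o(j) = 10 + 2*j (o(j) = 2*j + 10 = 10 + 2*j)
E = 15321 (E = 9 - (-11594 - 1*3718) = 9 - (-11594 - 3718) = 9 - 1*(-15312) = 9 + 15312 = 15321)
-o(110) + E = -(10 + 2*110) + 15321 = -(10 + 220) + 15321 = -1*230 + 15321 = -230 + 15321 = 15091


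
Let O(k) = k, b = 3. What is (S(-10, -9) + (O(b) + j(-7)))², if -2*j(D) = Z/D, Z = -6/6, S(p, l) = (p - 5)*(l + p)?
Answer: 16248961/196 ≈ 82903.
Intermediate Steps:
S(p, l) = (-5 + p)*(l + p)
Z = -1 (Z = -6*⅙ = -1)
j(D) = 1/(2*D) (j(D) = -(-1)/(2*D) = 1/(2*D))
(S(-10, -9) + (O(b) + j(-7)))² = (((-10)² - 5*(-9) - 5*(-10) - 9*(-10)) + (3 + (½)/(-7)))² = ((100 + 45 + 50 + 90) + (3 + (½)*(-⅐)))² = (285 + (3 - 1/14))² = (285 + 41/14)² = (4031/14)² = 16248961/196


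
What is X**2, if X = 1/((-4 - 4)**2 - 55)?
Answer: 1/81 ≈ 0.012346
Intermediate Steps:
X = 1/9 (X = 1/((-8)**2 - 55) = 1/(64 - 55) = 1/9 ≈ 0.11111)
X**2 = (1/9)**2 = 1/81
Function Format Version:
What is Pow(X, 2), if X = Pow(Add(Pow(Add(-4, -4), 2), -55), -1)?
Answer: Rational(1, 81) ≈ 0.012346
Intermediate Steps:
X = Rational(1, 9) (X = Pow(Add(Pow(-8, 2), -55), -1) = Pow(Add(64, -55), -1) = Pow(9, -1) = Rational(1, 9) ≈ 0.11111)
Pow(X, 2) = Pow(Rational(1, 9), 2) = Rational(1, 81)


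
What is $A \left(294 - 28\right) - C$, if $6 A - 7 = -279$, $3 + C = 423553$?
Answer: $- \frac{1306826}{3} \approx -4.3561 \cdot 10^{5}$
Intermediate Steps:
$C = 423550$ ($C = -3 + 423553 = 423550$)
$A = - \frac{136}{3}$ ($A = \frac{7}{6} + \frac{1}{6} \left(-279\right) = \frac{7}{6} - \frac{93}{2} = - \frac{136}{3} \approx -45.333$)
$A \left(294 - 28\right) - C = - \frac{136 \left(294 - 28\right)}{3} - 423550 = \left(- \frac{136}{3}\right) 266 - 423550 = - \frac{36176}{3} - 423550 = - \frac{1306826}{3}$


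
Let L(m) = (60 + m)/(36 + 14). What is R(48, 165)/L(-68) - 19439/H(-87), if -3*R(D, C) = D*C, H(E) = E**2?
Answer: 124869061/7569 ≈ 16497.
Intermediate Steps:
L(m) = 6/5 + m/50 (L(m) = (60 + m)/50 = (60 + m)*(1/50) = 6/5 + m/50)
R(D, C) = -C*D/3 (R(D, C) = -D*C/3 = -C*D/3)
R(48, 165)/L(-68) - 19439/H(-87) = (-1/3*165*48)/(6/5 + (1/50)*(-68)) - 19439/((-87)**2) = -2640/(6/5 - 34/25) - 19439/7569 = -2640/(-4/25) - 19439*1/7569 = -2640*(-25/4) - 19439/7569 = 16500 - 19439/7569 = 124869061/7569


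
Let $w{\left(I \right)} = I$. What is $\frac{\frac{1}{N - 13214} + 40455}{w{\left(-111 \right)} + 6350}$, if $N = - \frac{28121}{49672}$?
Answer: $\frac{26554416348023}{4095241723031} \approx 6.4842$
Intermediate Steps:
$N = - \frac{28121}{49672}$ ($N = \left(-28121\right) \frac{1}{49672} = - \frac{28121}{49672} \approx -0.56613$)
$\frac{\frac{1}{N - 13214} + 40455}{w{\left(-111 \right)} + 6350} = \frac{\frac{1}{- \frac{28121}{49672} - 13214} + 40455}{-111 + 6350} = \frac{\frac{1}{- \frac{656393929}{49672}} + 40455}{6239} = \left(- \frac{49672}{656393929} + 40455\right) \frac{1}{6239} = \frac{26554416348023}{656393929} \cdot \frac{1}{6239} = \frac{26554416348023}{4095241723031}$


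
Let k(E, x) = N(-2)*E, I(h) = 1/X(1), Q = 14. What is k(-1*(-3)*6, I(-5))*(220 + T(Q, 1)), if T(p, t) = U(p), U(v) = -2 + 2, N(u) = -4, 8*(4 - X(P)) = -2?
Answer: -15840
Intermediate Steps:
X(P) = 17/4 (X(P) = 4 - ⅛*(-2) = 4 + ¼ = 17/4)
U(v) = 0
T(p, t) = 0
I(h) = 4/17 (I(h) = 1/(17/4) = 4/17)
k(E, x) = -4*E
k(-1*(-3)*6, I(-5))*(220 + T(Q, 1)) = (-4*(-1*(-3))*6)*(220 + 0) = -12*6*220 = -4*18*220 = -72*220 = -15840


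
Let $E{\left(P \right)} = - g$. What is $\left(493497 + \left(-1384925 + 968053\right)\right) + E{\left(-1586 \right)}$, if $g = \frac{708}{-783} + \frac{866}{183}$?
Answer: $\frac{1219885679}{15921} \approx 76621.0$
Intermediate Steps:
$g = \frac{60946}{15921}$ ($g = 708 \left(- \frac{1}{783}\right) + 866 \cdot \frac{1}{183} = - \frac{236}{261} + \frac{866}{183} = \frac{60946}{15921} \approx 3.828$)
$E{\left(P \right)} = - \frac{60946}{15921}$ ($E{\left(P \right)} = \left(-1\right) \frac{60946}{15921} = - \frac{60946}{15921}$)
$\left(493497 + \left(-1384925 + 968053\right)\right) + E{\left(-1586 \right)} = \left(493497 + \left(-1384925 + 968053\right)\right) - \frac{60946}{15921} = \left(493497 - 416872\right) - \frac{60946}{15921} = 76625 - \frac{60946}{15921} = \frac{1219885679}{15921}$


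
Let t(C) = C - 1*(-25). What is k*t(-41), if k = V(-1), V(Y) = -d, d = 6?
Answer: 96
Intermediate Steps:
t(C) = 25 + C (t(C) = C + 25 = 25 + C)
V(Y) = -6 (V(Y) = -1*6 = -6)
k = -6
k*t(-41) = -6*(25 - 41) = -6*(-16) = 96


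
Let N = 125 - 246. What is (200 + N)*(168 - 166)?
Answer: 158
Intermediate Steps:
N = -121
(200 + N)*(168 - 166) = (200 - 121)*(168 - 166) = 79*2 = 158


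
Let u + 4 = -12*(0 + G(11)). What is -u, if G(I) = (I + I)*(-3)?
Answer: -788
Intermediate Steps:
G(I) = -6*I (G(I) = (2*I)*(-3) = -6*I)
u = 788 (u = -4 - 12*(0 - 6*11) = -4 - 12*(0 - 66) = -4 - 12*(-66) = -4 + 792 = 788)
-u = -1*788 = -788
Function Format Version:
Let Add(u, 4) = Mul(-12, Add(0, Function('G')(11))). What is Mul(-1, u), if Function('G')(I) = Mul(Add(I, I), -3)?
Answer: -788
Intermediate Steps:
Function('G')(I) = Mul(-6, I) (Function('G')(I) = Mul(Mul(2, I), -3) = Mul(-6, I))
u = 788 (u = Add(-4, Mul(-12, Add(0, Mul(-6, 11)))) = Add(-4, Mul(-12, Add(0, -66))) = Add(-4, Mul(-12, -66)) = Add(-4, 792) = 788)
Mul(-1, u) = Mul(-1, 788) = -788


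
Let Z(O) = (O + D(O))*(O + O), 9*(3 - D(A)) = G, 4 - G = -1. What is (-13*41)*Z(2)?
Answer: -85280/9 ≈ -9475.6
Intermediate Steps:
G = 5 (G = 4 - 1*(-1) = 4 + 1 = 5)
D(A) = 22/9 (D(A) = 3 - ⅑*5 = 3 - 5/9 = 22/9)
Z(O) = 2*O*(22/9 + O) (Z(O) = (O + 22/9)*(O + O) = (22/9 + O)*(2*O) = 2*O*(22/9 + O))
(-13*41)*Z(2) = (-13*41)*((2/9)*2*(22 + 9*2)) = -1066*2*(22 + 18)/9 = -1066*2*40/9 = -533*160/9 = -85280/9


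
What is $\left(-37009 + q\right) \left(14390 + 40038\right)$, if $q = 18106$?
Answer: $-1028852484$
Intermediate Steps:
$\left(-37009 + q\right) \left(14390 + 40038\right) = \left(-37009 + 18106\right) \left(14390 + 40038\right) = \left(-18903\right) 54428 = -1028852484$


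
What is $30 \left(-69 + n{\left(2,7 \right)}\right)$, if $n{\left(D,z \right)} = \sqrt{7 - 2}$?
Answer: $-2070 + 30 \sqrt{5} \approx -2002.9$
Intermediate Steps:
$n{\left(D,z \right)} = \sqrt{5}$
$30 \left(-69 + n{\left(2,7 \right)}\right) = 30 \left(-69 + \sqrt{5}\right) = -2070 + 30 \sqrt{5}$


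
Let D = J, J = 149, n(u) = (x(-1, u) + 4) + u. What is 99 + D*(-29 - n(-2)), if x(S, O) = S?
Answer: -4371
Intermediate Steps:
n(u) = 3 + u (n(u) = (-1 + 4) + u = 3 + u)
D = 149
99 + D*(-29 - n(-2)) = 99 + 149*(-29 - (3 - 2)) = 99 + 149*(-29 - 1*1) = 99 + 149*(-29 - 1) = 99 + 149*(-30) = 99 - 4470 = -4371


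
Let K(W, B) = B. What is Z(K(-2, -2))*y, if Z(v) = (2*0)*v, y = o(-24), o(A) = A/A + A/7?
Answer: 0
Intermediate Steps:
o(A) = 1 + A/7 (o(A) = 1 + A*(⅐) = 1 + A/7)
y = -17/7 (y = 1 + (⅐)*(-24) = 1 - 24/7 = -17/7 ≈ -2.4286)
Z(v) = 0 (Z(v) = 0*v = 0)
Z(K(-2, -2))*y = 0*(-17/7) = 0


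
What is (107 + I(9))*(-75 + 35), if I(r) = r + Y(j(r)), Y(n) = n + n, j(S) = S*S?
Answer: -11120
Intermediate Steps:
j(S) = S²
Y(n) = 2*n
I(r) = r + 2*r²
(107 + I(9))*(-75 + 35) = (107 + 9*(1 + 2*9))*(-75 + 35) = (107 + 9*(1 + 18))*(-40) = (107 + 9*19)*(-40) = (107 + 171)*(-40) = 278*(-40) = -11120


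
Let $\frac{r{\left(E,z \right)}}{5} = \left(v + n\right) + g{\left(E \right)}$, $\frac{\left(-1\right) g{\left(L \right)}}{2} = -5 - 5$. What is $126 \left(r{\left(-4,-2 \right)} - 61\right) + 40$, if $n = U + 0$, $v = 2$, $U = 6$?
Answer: $9994$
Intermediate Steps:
$g{\left(L \right)} = 20$ ($g{\left(L \right)} = - 2 \left(-5 - 5\right) = \left(-2\right) \left(-10\right) = 20$)
$n = 6$ ($n = 6 + 0 = 6$)
$r{\left(E,z \right)} = 140$ ($r{\left(E,z \right)} = 5 \left(\left(2 + 6\right) + 20\right) = 5 \left(8 + 20\right) = 5 \cdot 28 = 140$)
$126 \left(r{\left(-4,-2 \right)} - 61\right) + 40 = 126 \left(140 - 61\right) + 40 = 126 \cdot 79 + 40 = 9954 + 40 = 9994$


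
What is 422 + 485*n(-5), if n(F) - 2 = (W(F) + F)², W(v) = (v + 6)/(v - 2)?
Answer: 696768/49 ≈ 14220.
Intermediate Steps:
W(v) = (6 + v)/(-2 + v)
n(F) = 2 + (F + (6 + F)/(-2 + F))² (n(F) = 2 + ((6 + F)/(-2 + F) + F)² = 2 + (F + (6 + F)/(-2 + F))²)
422 + 485*n(-5) = 422 + 485*(2 + (6 + (-5)² - 1*(-5))²/(-2 - 5)²) = 422 + 485*(2 + (6 + 25 + 5)²/(-7)²) = 422 + 485*(2 + (1/49)*36²) = 422 + 485*(2 + (1/49)*1296) = 422 + 485*(2 + 1296/49) = 422 + 485*(1394/49) = 422 + 676090/49 = 696768/49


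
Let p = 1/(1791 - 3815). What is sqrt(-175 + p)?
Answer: I*sqrt(179225706)/1012 ≈ 13.229*I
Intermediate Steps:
p = -1/2024 (p = 1/(-2024) = -1/2024 ≈ -0.00049407)
sqrt(-175 + p) = sqrt(-175 - 1/2024) = sqrt(-354201/2024) = I*sqrt(179225706)/1012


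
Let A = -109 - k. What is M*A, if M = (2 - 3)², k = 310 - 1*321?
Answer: -98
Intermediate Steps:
k = -11 (k = 310 - 321 = -11)
A = -98 (A = -109 - 1*(-11) = -109 + 11 = -98)
M = 1 (M = (-1)² = 1)
M*A = 1*(-98) = -98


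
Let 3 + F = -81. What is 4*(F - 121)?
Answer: -820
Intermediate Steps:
F = -84 (F = -3 - 81 = -84)
4*(F - 121) = 4*(-84 - 121) = 4*(-205) = -820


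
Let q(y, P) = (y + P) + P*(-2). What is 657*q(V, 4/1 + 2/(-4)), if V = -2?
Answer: -7227/2 ≈ -3613.5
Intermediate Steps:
q(y, P) = y - P (q(y, P) = (P + y) - 2*P = y - P)
657*q(V, 4/1 + 2/(-4)) = 657*(-2 - (4/1 + 2/(-4))) = 657*(-2 - (4*1 + 2*(-¼))) = 657*(-2 - (4 - ½)) = 657*(-2 - 1*7/2) = 657*(-2 - 7/2) = 657*(-11/2) = -7227/2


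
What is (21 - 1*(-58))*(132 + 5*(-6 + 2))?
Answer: 8848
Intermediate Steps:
(21 - 1*(-58))*(132 + 5*(-6 + 2)) = (21 + 58)*(132 + 5*(-4)) = 79*(132 - 20) = 79*112 = 8848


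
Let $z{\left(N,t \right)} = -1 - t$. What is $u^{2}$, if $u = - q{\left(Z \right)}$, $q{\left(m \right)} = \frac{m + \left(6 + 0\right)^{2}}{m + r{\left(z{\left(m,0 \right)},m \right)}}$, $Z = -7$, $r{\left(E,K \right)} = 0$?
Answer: $\frac{841}{49} \approx 17.163$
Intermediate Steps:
$q{\left(m \right)} = \frac{36 + m}{m}$ ($q{\left(m \right)} = \frac{m + \left(6 + 0\right)^{2}}{m + 0} = \frac{m + 6^{2}}{m} = \frac{m + 36}{m} = \frac{36 + m}{m}$)
$u = \frac{29}{7}$ ($u = - \frac{36 - 7}{-7} = - \frac{\left(-1\right) 29}{7} = \left(-1\right) \left(- \frac{29}{7}\right) = \frac{29}{7} \approx 4.1429$)
$u^{2} = \left(\frac{29}{7}\right)^{2} = \frac{841}{49}$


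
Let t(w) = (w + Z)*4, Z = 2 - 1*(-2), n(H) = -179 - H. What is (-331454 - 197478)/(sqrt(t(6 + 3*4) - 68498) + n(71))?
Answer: 13223300/13091 + 264466*I*sqrt(68410)/65455 ≈ 1010.1 + 1056.8*I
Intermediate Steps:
Z = 4 (Z = 2 + 2 = 4)
t(w) = 16 + 4*w (t(w) = (w + 4)*4 = (4 + w)*4 = 16 + 4*w)
(-331454 - 197478)/(sqrt(t(6 + 3*4) - 68498) + n(71)) = (-331454 - 197478)/(sqrt((16 + 4*(6 + 3*4)) - 68498) + (-179 - 1*71)) = -528932/(sqrt((16 + 4*(6 + 12)) - 68498) + (-179 - 71)) = -528932/(sqrt((16 + 4*18) - 68498) - 250) = -528932/(sqrt((16 + 72) - 68498) - 250) = -528932/(sqrt(88 - 68498) - 250) = -528932/(sqrt(-68410) - 250) = -528932/(I*sqrt(68410) - 250) = -528932/(-250 + I*sqrt(68410))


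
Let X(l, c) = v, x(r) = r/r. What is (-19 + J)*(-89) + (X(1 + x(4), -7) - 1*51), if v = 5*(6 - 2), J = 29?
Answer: -921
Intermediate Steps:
x(r) = 1
v = 20 (v = 5*4 = 20)
X(l, c) = 20
(-19 + J)*(-89) + (X(1 + x(4), -7) - 1*51) = (-19 + 29)*(-89) + (20 - 1*51) = 10*(-89) + (20 - 51) = -890 - 31 = -921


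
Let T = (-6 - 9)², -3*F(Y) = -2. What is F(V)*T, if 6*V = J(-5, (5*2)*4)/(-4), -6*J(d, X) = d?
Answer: 150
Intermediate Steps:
J(d, X) = -d/6
V = -5/144 (V = (-⅙*(-5)/(-4))/6 = ((⅚)*(-¼))/6 = (⅙)*(-5/24) = -5/144 ≈ -0.034722)
F(Y) = ⅔ (F(Y) = -⅓*(-2) = ⅔)
T = 225 (T = (-15)² = 225)
F(V)*T = (⅔)*225 = 150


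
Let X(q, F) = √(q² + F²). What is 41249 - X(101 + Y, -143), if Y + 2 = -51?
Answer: 41249 - √22753 ≈ 41098.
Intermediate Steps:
Y = -53 (Y = -2 - 51 = -53)
X(q, F) = √(F² + q²)
41249 - X(101 + Y, -143) = 41249 - √((-143)² + (101 - 53)²) = 41249 - √(20449 + 48²) = 41249 - √(20449 + 2304) = 41249 - √22753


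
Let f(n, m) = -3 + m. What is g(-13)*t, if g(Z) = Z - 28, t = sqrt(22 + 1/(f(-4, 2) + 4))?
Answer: -41*sqrt(201)/3 ≈ -193.76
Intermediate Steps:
t = sqrt(201)/3 (t = sqrt(22 + 1/((-3 + 2) + 4)) = sqrt(22 + 1/(-1 + 4)) = sqrt(22 + 1/3) = sqrt(67/3) = sqrt(201)/3 ≈ 4.7258)
g(Z) = -28 + Z
g(-13)*t = (-28 - 13)*(sqrt(201)/3) = -41*sqrt(201)/3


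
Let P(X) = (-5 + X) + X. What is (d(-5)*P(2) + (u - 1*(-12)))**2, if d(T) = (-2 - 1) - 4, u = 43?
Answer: 3844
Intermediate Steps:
d(T) = -7 (d(T) = -3 - 4 = -7)
P(X) = -5 + 2*X
(d(-5)*P(2) + (u - 1*(-12)))**2 = (-7*(-5 + 2*2) + (43 - 1*(-12)))**2 = (-7*(-5 + 4) + (43 + 12))**2 = (-7*(-1) + 55)**2 = (7 + 55)**2 = 62**2 = 3844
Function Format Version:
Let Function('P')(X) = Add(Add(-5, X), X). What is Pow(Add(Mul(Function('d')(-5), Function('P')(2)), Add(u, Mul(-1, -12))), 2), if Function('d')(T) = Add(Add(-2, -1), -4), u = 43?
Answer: 3844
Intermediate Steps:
Function('d')(T) = -7 (Function('d')(T) = Add(-3, -4) = -7)
Function('P')(X) = Add(-5, Mul(2, X))
Pow(Add(Mul(Function('d')(-5), Function('P')(2)), Add(u, Mul(-1, -12))), 2) = Pow(Add(Mul(-7, Add(-5, Mul(2, 2))), Add(43, Mul(-1, -12))), 2) = Pow(Add(Mul(-7, Add(-5, 4)), Add(43, 12)), 2) = Pow(Add(Mul(-7, -1), 55), 2) = Pow(Add(7, 55), 2) = Pow(62, 2) = 3844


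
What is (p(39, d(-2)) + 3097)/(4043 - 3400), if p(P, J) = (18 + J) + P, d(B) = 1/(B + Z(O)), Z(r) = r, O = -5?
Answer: 22077/4501 ≈ 4.9049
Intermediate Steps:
d(B) = 1/(-5 + B) (d(B) = 1/(B - 5) = 1/(-5 + B))
p(P, J) = 18 + J + P
(p(39, d(-2)) + 3097)/(4043 - 3400) = ((18 + 1/(-5 - 2) + 39) + 3097)/(4043 - 3400) = ((18 + 1/(-7) + 39) + 3097)/643 = ((18 - 1/7 + 39) + 3097)*(1/643) = (398/7 + 3097)*(1/643) = (22077/7)*(1/643) = 22077/4501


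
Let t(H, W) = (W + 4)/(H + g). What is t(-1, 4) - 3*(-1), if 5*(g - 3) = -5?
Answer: 11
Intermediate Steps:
g = 2 (g = 3 + (1/5)*(-5) = 3 - 1 = 2)
t(H, W) = (4 + W)/(2 + H) (t(H, W) = (W + 4)/(H + 2) = (4 + W)/(2 + H))
t(-1, 4) - 3*(-1) = (4 + 4)/(2 - 1) - 3*(-1) = 8/1 + 3 = 1*8 + 3 = 8 + 3 = 11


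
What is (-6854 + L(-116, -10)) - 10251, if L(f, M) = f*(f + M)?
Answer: -2489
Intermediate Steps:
L(f, M) = f*(M + f)
(-6854 + L(-116, -10)) - 10251 = (-6854 - 116*(-10 - 116)) - 10251 = (-6854 - 116*(-126)) - 10251 = (-6854 + 14616) - 10251 = 7762 - 10251 = -2489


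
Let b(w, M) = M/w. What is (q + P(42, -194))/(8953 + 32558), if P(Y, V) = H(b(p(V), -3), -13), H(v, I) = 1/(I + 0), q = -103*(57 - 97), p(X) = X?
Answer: 17853/179881 ≈ 0.099249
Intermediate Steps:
q = 4120 (q = -103*(-40) = 4120)
H(v, I) = 1/I
P(Y, V) = -1/13 (P(Y, V) = 1/(-13) = -1/13)
(q + P(42, -194))/(8953 + 32558) = (4120 - 1/13)/(8953 + 32558) = (53559/13)/41511 = (53559/13)*(1/41511) = 17853/179881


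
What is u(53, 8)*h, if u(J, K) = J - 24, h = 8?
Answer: 232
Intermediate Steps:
u(J, K) = -24 + J
u(53, 8)*h = (-24 + 53)*8 = 29*8 = 232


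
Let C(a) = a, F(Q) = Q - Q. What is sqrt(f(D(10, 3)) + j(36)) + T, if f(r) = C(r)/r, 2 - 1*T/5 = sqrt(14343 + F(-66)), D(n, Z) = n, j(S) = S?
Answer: 10 + sqrt(37) - 5*sqrt(14343) ≈ -582.73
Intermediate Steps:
F(Q) = 0
T = 10 - 5*sqrt(14343) (T = 10 - 5*sqrt(14343 + 0) = 10 - 5*sqrt(14343) ≈ -588.81)
f(r) = 1 (f(r) = r/r = 1)
sqrt(f(D(10, 3)) + j(36)) + T = sqrt(1 + 36) + (10 - 5*sqrt(14343)) = sqrt(37) + (10 - 5*sqrt(14343)) = 10 + sqrt(37) - 5*sqrt(14343)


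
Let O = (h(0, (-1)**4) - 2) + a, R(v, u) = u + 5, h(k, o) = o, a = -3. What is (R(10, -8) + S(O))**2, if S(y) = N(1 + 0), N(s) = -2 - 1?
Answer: 36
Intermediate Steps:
R(v, u) = 5 + u
O = -4 (O = ((-1)**4 - 2) - 3 = (1 - 2) - 3 = -1 - 3 = -4)
N(s) = -3
S(y) = -3
(R(10, -8) + S(O))**2 = ((5 - 8) - 3)**2 = (-3 - 3)**2 = (-6)**2 = 36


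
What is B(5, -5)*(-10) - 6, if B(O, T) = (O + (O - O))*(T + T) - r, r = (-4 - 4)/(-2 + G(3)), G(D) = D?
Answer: 414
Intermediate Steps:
r = -8 (r = (-4 - 4)/(-2 + 3) = -8/1 = -8*1 = -8)
B(O, T) = 8 + 2*O*T (B(O, T) = (O + (O - O))*(T + T) - 1*(-8) = (O + 0)*(2*T) + 8 = O*(2*T) + 8 = 2*O*T + 8 = 8 + 2*O*T)
B(5, -5)*(-10) - 6 = (8 + 2*5*(-5))*(-10) - 6 = (8 - 50)*(-10) - 6 = -42*(-10) - 6 = 420 - 6 = 414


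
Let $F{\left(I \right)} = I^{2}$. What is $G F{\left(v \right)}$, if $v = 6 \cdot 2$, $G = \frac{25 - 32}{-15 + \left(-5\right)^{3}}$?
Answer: $\frac{36}{5} \approx 7.2$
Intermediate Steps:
$G = \frac{1}{20}$ ($G = - \frac{7}{-15 - 125} = - \frac{7}{-140} = \left(-7\right) \left(- \frac{1}{140}\right) = \frac{1}{20} \approx 0.05$)
$v = 12$
$G F{\left(v \right)} = \frac{12^{2}}{20} = \frac{1}{20} \cdot 144 = \frac{36}{5}$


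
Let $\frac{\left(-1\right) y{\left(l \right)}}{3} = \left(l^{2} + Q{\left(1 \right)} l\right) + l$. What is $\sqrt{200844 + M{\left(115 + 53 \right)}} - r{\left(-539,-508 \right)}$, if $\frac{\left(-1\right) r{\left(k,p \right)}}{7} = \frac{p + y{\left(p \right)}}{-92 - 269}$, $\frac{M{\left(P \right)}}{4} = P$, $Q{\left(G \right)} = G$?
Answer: $\frac{5401564}{361} + 2 \sqrt{50379} \approx 15412.0$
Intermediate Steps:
$M{\left(P \right)} = 4 P$
$y{\left(l \right)} = - 6 l - 3 l^{2}$ ($y{\left(l \right)} = - 3 \left(\left(l^{2} + 1 l\right) + l\right) = - 3 \left(\left(l^{2} + l\right) + l\right) = - 3 \left(\left(l + l^{2}\right) + l\right) = - 3 \left(l^{2} + 2 l\right) = - 6 l - 3 l^{2}$)
$r{\left(k,p \right)} = \frac{7 p}{361} - \frac{21 p \left(2 + p\right)}{361}$ ($r{\left(k,p \right)} = - 7 \frac{p - 3 p \left(2 + p\right)}{-92 - 269} = - 7 \frac{p - 3 p \left(2 + p\right)}{-361} = - 7 \left(p - 3 p \left(2 + p\right)\right) \left(- \frac{1}{361}\right) = - 7 \left(- \frac{p}{361} + \frac{3 p \left(2 + p\right)}{361}\right) = \frac{7 p}{361} - \frac{21 p \left(2 + p\right)}{361}$)
$\sqrt{200844 + M{\left(115 + 53 \right)}} - r{\left(-539,-508 \right)} = \sqrt{200844 + 4 \left(115 + 53\right)} - \frac{7}{361} \left(-508\right) \left(-5 - -1524\right) = \sqrt{200844 + 4 \cdot 168} - \frac{7}{361} \left(-508\right) \left(-5 + 1524\right) = \sqrt{200844 + 672} - \frac{7}{361} \left(-508\right) 1519 = \sqrt{201516} - - \frac{5401564}{361} = 2 \sqrt{50379} + \frac{5401564}{361} = \frac{5401564}{361} + 2 \sqrt{50379}$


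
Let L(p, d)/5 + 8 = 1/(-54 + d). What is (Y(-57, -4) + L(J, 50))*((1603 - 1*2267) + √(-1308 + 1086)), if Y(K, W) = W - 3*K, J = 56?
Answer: -83498 + 503*I*√222/4 ≈ -83498.0 + 1873.6*I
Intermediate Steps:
L(p, d) = -40 + 5/(-54 + d)
(Y(-57, -4) + L(J, 50))*((1603 - 1*2267) + √(-1308 + 1086)) = ((-4 - 3*(-57)) + 5*(433 - 8*50)/(-54 + 50))*((1603 - 1*2267) + √(-1308 + 1086)) = ((-4 + 171) + 5*(433 - 400)/(-4))*((1603 - 2267) + √(-222)) = (167 + 5*(-¼)*33)*(-664 + I*√222) = (167 - 165/4)*(-664 + I*√222) = 503*(-664 + I*√222)/4 = -83498 + 503*I*√222/4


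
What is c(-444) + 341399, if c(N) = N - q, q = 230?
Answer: 340725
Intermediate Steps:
c(N) = -230 + N (c(N) = N - 1*230 = N - 230 = -230 + N)
c(-444) + 341399 = (-230 - 444) + 341399 = -674 + 341399 = 340725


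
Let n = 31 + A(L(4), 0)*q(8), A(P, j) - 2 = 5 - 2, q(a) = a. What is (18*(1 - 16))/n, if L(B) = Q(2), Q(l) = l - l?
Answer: -270/71 ≈ -3.8028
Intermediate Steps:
Q(l) = 0
L(B) = 0
A(P, j) = 5 (A(P, j) = 2 + (5 - 2) = 2 + 3 = 5)
n = 71 (n = 31 + 5*8 = 31 + 40 = 71)
(18*(1 - 16))/n = (18*(1 - 16))/71 = (18*(-15))*(1/71) = -270*1/71 = -270/71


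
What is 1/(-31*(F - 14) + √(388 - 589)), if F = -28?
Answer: -I/(√201 - 1302*I) ≈ 0.00076796 - 8.3623e-6*I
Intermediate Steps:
1/(-31*(F - 14) + √(388 - 589)) = 1/(-31*(-28 - 14) + √(388 - 589)) = 1/(-31*(-42) + √(-201)) = 1/(1302 + I*√201)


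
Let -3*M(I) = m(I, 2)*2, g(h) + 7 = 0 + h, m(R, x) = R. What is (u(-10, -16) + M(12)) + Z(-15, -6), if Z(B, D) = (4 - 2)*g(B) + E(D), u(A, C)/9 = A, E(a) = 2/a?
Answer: -427/3 ≈ -142.33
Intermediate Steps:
g(h) = -7 + h (g(h) = -7 + (0 + h) = -7 + h)
u(A, C) = 9*A
M(I) = -2*I/3 (M(I) = -I*2/3 = -2*I/3)
Z(B, D) = -14 + 2*B + 2/D (Z(B, D) = (4 - 2)*(-7 + B) + 2/D = 2*(-7 + B) + 2/D = (-14 + 2*B) + 2/D = -14 + 2*B + 2/D)
(u(-10, -16) + M(12)) + Z(-15, -6) = (9*(-10) - ⅔*12) + (-14 + 2*(-15) + 2/(-6)) = (-90 - 8) + (-14 - 30 + 2*(-⅙)) = -98 + (-14 - 30 - ⅓) = -98 - 133/3 = -427/3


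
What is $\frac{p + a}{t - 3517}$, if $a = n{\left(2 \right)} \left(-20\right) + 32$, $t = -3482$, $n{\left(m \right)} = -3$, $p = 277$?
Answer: $- \frac{123}{2333} \approx -0.052722$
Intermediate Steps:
$a = 92$ ($a = \left(-3\right) \left(-20\right) + 32 = 60 + 32 = 92$)
$\frac{p + a}{t - 3517} = \frac{277 + 92}{-3482 - 3517} = \frac{369}{-6999} = 369 \left(- \frac{1}{6999}\right) = - \frac{123}{2333}$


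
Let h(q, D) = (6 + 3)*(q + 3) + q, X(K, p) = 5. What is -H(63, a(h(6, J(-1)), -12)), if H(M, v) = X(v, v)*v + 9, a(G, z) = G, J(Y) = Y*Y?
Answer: -444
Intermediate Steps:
J(Y) = Y²
h(q, D) = 27 + 10*q (h(q, D) = 9*(3 + q) + q = (27 + 9*q) + q = 27 + 10*q)
H(M, v) = 9 + 5*v (H(M, v) = 5*v + 9 = 9 + 5*v)
-H(63, a(h(6, J(-1)), -12)) = -(9 + 5*(27 + 10*6)) = -(9 + 5*(27 + 60)) = -(9 + 5*87) = -(9 + 435) = -1*444 = -444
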